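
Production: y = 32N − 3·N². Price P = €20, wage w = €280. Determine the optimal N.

The marginal product of N is MP_N = 32 − 6N.
A price-taking firm hires until the value of the marginal product equals the wage: P·MP_N = w, so 20·(32 − 6N) = 280.
Then 32 − 6N = 14, giving N = 3.

N* = 3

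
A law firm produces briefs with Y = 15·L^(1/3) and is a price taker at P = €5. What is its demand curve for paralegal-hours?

L(w) = (25/w)^(3/2)

MP_L = (1/3)·15·L^(-2/3) = 5·L^(-2/3).
Setting P·MP_L = w: 25·L^(-2/3) = w.
Solving for L: L^(-2/3) = w/25, so L = (25/w)^(3/2).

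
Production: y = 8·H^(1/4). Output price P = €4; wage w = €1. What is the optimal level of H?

MP_H = (1/4)·8·H^(-3/4) = 2·H^(-3/4).
Profit maximization for a price taker requires P·MP_H = w: 4·2·H^(-3/4) = 1.
So H^(-3/4) = 0.125, which gives H = 16.

H* = 16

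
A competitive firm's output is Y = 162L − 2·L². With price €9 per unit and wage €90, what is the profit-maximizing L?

The marginal product of L is MP_L = 162 − 4L.
A price-taking firm hires until the value of the marginal product equals the wage: P·MP_L = w, so 9·(162 − 4L) = 90.
Then 162 − 4L = 10, giving L = 38.

L* = 38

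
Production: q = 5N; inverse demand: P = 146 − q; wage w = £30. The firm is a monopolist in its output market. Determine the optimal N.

Marginal revenue from the inverse demand is MR = 146 − 2q.
The marginal product is MP_N = 5.
A monopolist hires until marginal revenue product equals the wage: MR·MP_N = w.
(146 − 10N)·5 = 30, so N = 14.

N* = 14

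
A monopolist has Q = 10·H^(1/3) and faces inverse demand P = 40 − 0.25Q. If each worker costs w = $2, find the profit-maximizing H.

Marginal revenue from the inverse demand is MR = 40 − 0.5Q.
The marginal product is MP_H = (10/3)·H^(-2/3).
A monopolist hires until marginal revenue product equals the wage: MR·MP_H = w.
At H, Q = 10·H^(1/3). Substituting and solving: (40 − 5·H^(1/3))·(10/3)·H^(-2/3) = 2 gives H = 125.

H* = 125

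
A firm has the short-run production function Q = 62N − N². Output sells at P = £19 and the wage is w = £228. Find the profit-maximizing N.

The marginal product of N is MP_N = 62 − 2N.
A price-taking firm hires until the value of the marginal product equals the wage: P·MP_N = w, so 19·(62 − 2N) = 228.
Then 62 − 2N = 12, giving N = 25.

N* = 25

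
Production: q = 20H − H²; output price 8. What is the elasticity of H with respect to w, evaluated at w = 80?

From P·MP_H = w with MP_H = 20 − 2H, labor demand is H(w) = (20 − w/8)/2.
dH/dw = −1/(16) = -0.0625.
At w = 80, H = 5, so ε = (dH/dw)·(w/H) = (-0.0625)·(80/5) = -1.

ε = -1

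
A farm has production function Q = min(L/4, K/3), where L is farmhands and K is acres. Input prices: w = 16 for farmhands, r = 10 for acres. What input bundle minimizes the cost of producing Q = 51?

With a fixed-proportions technology, the cost-minimizing bundle uses no slack in either input: L/4 = K/3 = Q.
So L = 4·51 = 204 and K = 3·51 = 153.

L* = 204, K* = 153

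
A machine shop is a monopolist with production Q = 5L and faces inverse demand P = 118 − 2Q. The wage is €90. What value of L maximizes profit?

Marginal revenue from the inverse demand is MR = 118 − 4Q.
The marginal product is MP_L = 5.
A monopolist hires until marginal revenue product equals the wage: MR·MP_L = w.
(118 − 20L)·5 = 90, so L = 5.

L* = 5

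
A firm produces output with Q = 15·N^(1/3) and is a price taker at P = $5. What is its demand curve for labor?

N(w) = (25/w)^(3/2)

MP_N = (1/3)·15·N^(-2/3) = 5·N^(-2/3).
Setting P·MP_N = w: 25·N^(-2/3) = w.
Solving for N: N^(-2/3) = w/25, so N = (25/w)^(3/2).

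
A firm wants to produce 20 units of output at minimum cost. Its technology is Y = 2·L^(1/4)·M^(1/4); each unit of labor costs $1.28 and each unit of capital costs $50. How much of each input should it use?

Cost minimization requires the marginal rate of technical substitution to equal the input-price ratio: MP_L/MP_M = w/r.
Here MP_L/MP_M = (1/4)·(M/L)/(1/4) = (M/L). Setting this equal to 1.28/50 = 0.0256 gives M = 0.0256L.
Substituting into Y = 20: 2·L^(1/4)·(0.0256L)^(1/4) = 20.
Solving, L = 625 and M = 16.

L* = 625, M* = 16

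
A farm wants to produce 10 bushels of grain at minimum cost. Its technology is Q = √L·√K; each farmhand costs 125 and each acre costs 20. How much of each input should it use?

Cost minimization requires the marginal rate of technical substitution to equal the input-price ratio: MP_L/MP_K = w/r.
Here MP_L/MP_K = (1/2)·(K/L)/(1/2) = (K/L). Setting this equal to 125/20 = 6.25 gives K = 6.25L.
Substituting into Q = 10: L^(1/2)·(6.25L)^(1/2) = 10.
Solving, L = 4 and K = 25.

L* = 4, K* = 25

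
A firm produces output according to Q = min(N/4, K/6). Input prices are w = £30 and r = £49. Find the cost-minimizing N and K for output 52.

With a fixed-proportions technology, the cost-minimizing bundle uses no slack in either input: N/4 = K/6 = Q.
So N = 4·52 = 208 and K = 6·52 = 312.

N* = 208, K* = 312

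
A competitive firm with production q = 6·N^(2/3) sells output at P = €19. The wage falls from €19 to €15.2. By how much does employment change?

ΔN = 61

From P·MP_N = w with MP_N = 4·N^(-1/3), the labor demand is N(w) = (76/w)^(3).
At w = 19: N = 64. At w = 15.2: N = 125.
ΔN = 125 − 64 = 61.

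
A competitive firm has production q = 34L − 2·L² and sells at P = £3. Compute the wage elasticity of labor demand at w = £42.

ε = -0.7

From P·MP_L = w with MP_L = 34 − 4L, labor demand is L(w) = (34 − w/3)/4.
dL/dw = −1/(12) = -1/12.
At w = 42, L = 5, so ε = (dL/dw)·(w/L) = (-1/12)·(42/5) = -0.7.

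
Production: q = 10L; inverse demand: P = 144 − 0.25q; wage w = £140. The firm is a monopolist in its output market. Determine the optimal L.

L* = 26

Marginal revenue from the inverse demand is MR = 144 − 0.5q.
The marginal product is MP_L = 10.
A monopolist hires until marginal revenue product equals the wage: MR·MP_L = w.
(144 − 5L)·10 = 140, so L = 26.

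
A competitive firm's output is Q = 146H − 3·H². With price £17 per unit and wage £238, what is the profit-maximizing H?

H* = 22

The marginal product of H is MP_H = 146 − 6H.
A price-taking firm hires until the value of the marginal product equals the wage: P·MP_H = w, so 17·(146 − 6H) = 238.
Then 146 − 6H = 14, giving H = 22.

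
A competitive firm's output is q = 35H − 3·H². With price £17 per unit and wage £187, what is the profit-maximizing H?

The marginal product of H is MP_H = 35 − 6H.
A price-taking firm hires until the value of the marginal product equals the wage: P·MP_H = w, so 17·(35 − 6H) = 187.
Then 35 − 6H = 11, giving H = 4.

H* = 4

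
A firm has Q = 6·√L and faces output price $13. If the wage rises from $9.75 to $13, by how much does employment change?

ΔL = -7

From P·MP_L = w with MP_L = 3·L^(-1/2), the labor demand is L(w) = (39/w)^(2).
At w = 9.75: L = 16. At w = 13: L = 9.
ΔL = 9 − 16 = -7.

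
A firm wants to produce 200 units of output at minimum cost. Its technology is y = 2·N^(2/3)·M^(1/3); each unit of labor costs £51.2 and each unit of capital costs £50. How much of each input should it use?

N* = 125, M* = 64

Cost minimization requires the marginal rate of technical substitution to equal the input-price ratio: MP_N/MP_M = w/r.
Here MP_N/MP_M = (2/3)·(M/N)/(1/3) = 2·(M/N). Setting this equal to 51.2/50 = 1.024 gives M = 0.512N.
Substituting into y = 200: 2·N^(2/3)·(0.512N)^(1/3) = 200.
Solving, N = 125 and M = 64.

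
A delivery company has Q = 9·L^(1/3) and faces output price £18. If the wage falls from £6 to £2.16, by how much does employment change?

ΔL = 98

From P·MP_L = w with MP_L = 3·L^(-2/3), the labor demand is L(w) = (54/w)^(3/2).
At w = 6: L = 27. At w = 2.16: L = 125.
ΔL = 125 − 27 = 98.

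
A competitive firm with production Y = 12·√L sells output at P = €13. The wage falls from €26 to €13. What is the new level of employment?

L* = 36

From P·MP_L = w with MP_L = 6·L^(-1/2), the labor demand is L(w) = (78/w)^(2).
At w = 26: L = 9. At w = 13: L = 36.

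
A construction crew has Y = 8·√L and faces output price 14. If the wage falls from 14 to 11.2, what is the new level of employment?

From P·MP_L = w with MP_L = 4·L^(-1/2), the labor demand is L(w) = (56/w)^(2).
At w = 14: L = 16. At w = 11.2: L = 25.

L* = 25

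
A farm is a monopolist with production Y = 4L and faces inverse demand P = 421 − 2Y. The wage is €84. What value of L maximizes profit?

L* = 25

Marginal revenue from the inverse demand is MR = 421 − 4Y.
The marginal product is MP_L = 4.
A monopolist hires until marginal revenue product equals the wage: MR·MP_L = w.
(421 − 16L)·4 = 84, so L = 25.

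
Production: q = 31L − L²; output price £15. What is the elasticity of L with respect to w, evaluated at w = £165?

ε = -0.55

From P·MP_L = w with MP_L = 31 − 2L, labor demand is L(w) = (31 − w/15)/2.
dL/dw = −1/(30) = -1/30.
At w = 165, L = 10, so ε = (dL/dw)·(w/L) = (-1/30)·(165/10) = -0.55.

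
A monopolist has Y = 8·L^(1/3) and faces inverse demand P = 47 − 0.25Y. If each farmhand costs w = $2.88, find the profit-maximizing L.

Marginal revenue from the inverse demand is MR = 47 − 0.5Y.
The marginal product is MP_L = (8/3)·L^(-2/3).
A monopolist hires until marginal revenue product equals the wage: MR·MP_L = w.
At L, Y = 8·L^(1/3). Substituting and solving: (47 − 4·L^(1/3))·(8/3)·L^(-2/3) = 2.88 gives L = 125.

L* = 125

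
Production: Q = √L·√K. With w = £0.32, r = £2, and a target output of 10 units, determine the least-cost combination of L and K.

L* = 25, K* = 4

Cost minimization requires the marginal rate of technical substitution to equal the input-price ratio: MP_L/MP_K = w/r.
Here MP_L/MP_K = (1/2)·(K/L)/(1/2) = (K/L). Setting this equal to 0.32/2 = 0.16 gives K = 0.16L.
Substituting into Q = 10: L^(1/2)·(0.16L)^(1/2) = 10.
Solving, L = 25 and K = 4.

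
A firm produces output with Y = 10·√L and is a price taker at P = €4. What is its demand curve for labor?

L(w) = 400/w²

MP_L = (1/2)·10·L^(-1/2) = 5·L^(-1/2).
Setting P·MP_L = w: 20·L^(-1/2) = w.
Solving for L: L^(-1/2) = w/20, so L = (20/w)^(2).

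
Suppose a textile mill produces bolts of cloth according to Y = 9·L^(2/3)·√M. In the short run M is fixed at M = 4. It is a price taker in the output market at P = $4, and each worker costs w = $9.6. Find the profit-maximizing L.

L* = 125

With M = 4, MP_L = (2/3)·9·L^(-1/3)·4^(1/2) = 12·L^(-1/3).
Profit maximization for a price taker requires P·MP_L = w: 4·12·L^(-1/3) = 9.6.
So L^(-1/3) = 0.2, which gives L = 125.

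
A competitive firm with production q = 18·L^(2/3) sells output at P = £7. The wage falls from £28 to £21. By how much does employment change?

ΔL = 37

From P·MP_L = w with MP_L = 12·L^(-1/3), the labor demand is L(w) = (84/w)^(3).
At w = 28: L = 27. At w = 21: L = 64.
ΔL = 64 − 27 = 37.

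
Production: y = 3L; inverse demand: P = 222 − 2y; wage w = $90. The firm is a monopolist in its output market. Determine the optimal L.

Marginal revenue from the inverse demand is MR = 222 − 4y.
The marginal product is MP_L = 3.
A monopolist hires until marginal revenue product equals the wage: MR·MP_L = w.
(222 − 12L)·3 = 90, so L = 16.

L* = 16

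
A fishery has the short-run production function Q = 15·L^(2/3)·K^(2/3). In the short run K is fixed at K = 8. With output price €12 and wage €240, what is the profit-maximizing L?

L* = 8

With K = 8, MP_L = (2/3)·15·L^(-1/3)·8^(2/3) = 40·L^(-1/3).
Profit maximization for a price taker requires P·MP_L = w: 12·40·L^(-1/3) = 240.
So L^(-1/3) = 0.5, which gives L = 8.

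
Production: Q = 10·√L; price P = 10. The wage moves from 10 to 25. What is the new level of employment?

From P·MP_L = w with MP_L = 5·L^(-1/2), the labor demand is L(w) = (50/w)^(2).
At w = 10: L = 25. At w = 25: L = 4.

L* = 4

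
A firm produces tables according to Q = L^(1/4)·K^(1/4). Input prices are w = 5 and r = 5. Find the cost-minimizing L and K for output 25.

Cost minimization requires the marginal rate of technical substitution to equal the input-price ratio: MP_L/MP_K = w/r.
Here MP_L/MP_K = (1/4)·(K/L)/(1/4) = (K/L). Setting this equal to 5/5 = 1 gives K = L.
Substituting into Q = 25: L^(1/4)·(L)^(1/4) = 25.
Solving, L = 625 and K = 625.

L* = 625, K* = 625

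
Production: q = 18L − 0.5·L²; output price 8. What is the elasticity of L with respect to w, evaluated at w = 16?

From P·MP_L = w with MP_L = 18 − L, labor demand is L(w) = 18 − w/8.
dL/dw = −1/(8) = -0.125.
At w = 16, L = 16, so ε = (dL/dw)·(w/L) = (-0.125)·(16/16) = -0.125.

ε = -0.125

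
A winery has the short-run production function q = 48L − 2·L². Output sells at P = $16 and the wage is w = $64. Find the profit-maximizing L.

L* = 11

The marginal product of L is MP_L = 48 − 4L.
A price-taking firm hires until the value of the marginal product equals the wage: P·MP_L = w, so 16·(48 − 4L) = 64.
Then 48 − 4L = 4, giving L = 11.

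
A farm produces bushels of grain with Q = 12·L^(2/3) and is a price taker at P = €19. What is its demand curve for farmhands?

L(w) = 3511808/w³

MP_L = (2/3)·12·L^(-1/3) = 8·L^(-1/3).
Setting P·MP_L = w: 152·L^(-1/3) = w.
Solving for L: L^(-1/3) = w/152, so L = (152/w)^(3).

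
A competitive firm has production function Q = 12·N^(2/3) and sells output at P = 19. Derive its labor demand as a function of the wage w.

N(w) = 3511808/w³

MP_N = (2/3)·12·N^(-1/3) = 8·N^(-1/3).
Setting P·MP_N = w: 152·N^(-1/3) = w.
Solving for N: N^(-1/3) = w/152, so N = (152/w)^(3).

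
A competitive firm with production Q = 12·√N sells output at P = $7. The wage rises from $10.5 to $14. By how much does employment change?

From P·MP_N = w with MP_N = 6·N^(-1/2), the labor demand is N(w) = (42/w)^(2).
At w = 10.5: N = 16. At w = 14: N = 9.
ΔN = 9 − 16 = -7.

ΔN = -7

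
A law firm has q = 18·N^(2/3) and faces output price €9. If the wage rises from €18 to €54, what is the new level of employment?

From P·MP_N = w with MP_N = 12·N^(-1/3), the labor demand is N(w) = (108/w)^(3).
At w = 18: N = 216. At w = 54: N = 8.

N* = 8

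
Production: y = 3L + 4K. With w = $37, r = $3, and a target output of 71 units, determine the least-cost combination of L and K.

The inputs are perfect substitutes, so the firm uses whichever has the lower cost per unit of output.
Cost per unit of output via L is w/3 = 37/3; via K it is r/4 = 0.75. K is cheaper.
Producing y = 71 with K alone: L = 0, K = 17.75.

L* = 0, K* = 17.75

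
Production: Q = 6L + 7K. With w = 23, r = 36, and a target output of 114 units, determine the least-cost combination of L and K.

The inputs are perfect substitutes, so the firm uses whichever has the lower cost per unit of output.
Cost per unit of output via L is w/6 = 23/6; via K it is r/7 = 36/7. L is cheaper.
Producing Q = 114 with L alone: L = 19, K = 0.

L* = 19, K* = 0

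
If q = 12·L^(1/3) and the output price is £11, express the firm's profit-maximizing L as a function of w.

L(w) = (44/w)^(3/2)

MP_L = (1/3)·12·L^(-2/3) = 4·L^(-2/3).
Setting P·MP_L = w: 44·L^(-2/3) = w.
Solving for L: L^(-2/3) = w/44, so L = (44/w)^(3/2).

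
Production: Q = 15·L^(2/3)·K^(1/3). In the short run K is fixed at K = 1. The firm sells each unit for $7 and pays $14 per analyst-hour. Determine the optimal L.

With K = 1, MP_L = (2/3)·15·L^(-1/3)·1^(1/3) = 10·L^(-1/3).
Profit maximization for a price taker requires P·MP_L = w: 7·10·L^(-1/3) = 14.
So L^(-1/3) = 0.2, which gives L = 125.

L* = 125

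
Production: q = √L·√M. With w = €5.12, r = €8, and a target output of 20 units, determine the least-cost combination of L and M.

L* = 25, M* = 16

Cost minimization requires the marginal rate of technical substitution to equal the input-price ratio: MP_L/MP_M = w/r.
Here MP_L/MP_M = (1/2)·(M/L)/(1/2) = (M/L). Setting this equal to 5.12/8 = 0.64 gives M = 0.64L.
Substituting into q = 20: L^(1/2)·(0.64L)^(1/2) = 20.
Solving, L = 25 and M = 16.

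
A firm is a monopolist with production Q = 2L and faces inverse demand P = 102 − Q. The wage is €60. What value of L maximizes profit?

Marginal revenue from the inverse demand is MR = 102 − 2Q.
The marginal product is MP_L = 2.
A monopolist hires until marginal revenue product equals the wage: MR·MP_L = w.
(102 − 4L)·2 = 60, so L = 18.

L* = 18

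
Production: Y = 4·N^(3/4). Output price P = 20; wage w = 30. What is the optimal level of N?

N* = 16

MP_N = (3/4)·4·N^(-1/4) = 3·N^(-1/4).
Profit maximization for a price taker requires P·MP_N = w: 20·3·N^(-1/4) = 30.
So N^(-1/4) = 0.5, which gives N = 16.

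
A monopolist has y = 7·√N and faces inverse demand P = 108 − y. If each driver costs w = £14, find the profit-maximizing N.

N* = 36

Marginal revenue from the inverse demand is MR = 108 − 2y.
The marginal product is MP_N = 3.5·N^(-1/2).
A monopolist hires until marginal revenue product equals the wage: MR·MP_N = w.
At N, y = 7·√N. Substituting and solving: (108 − 14·√N)·3.5·N^(-1/2) = 14 gives N = 36.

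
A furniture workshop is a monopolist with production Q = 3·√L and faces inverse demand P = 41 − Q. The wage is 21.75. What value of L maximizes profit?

Marginal revenue from the inverse demand is MR = 41 − 2Q.
The marginal product is MP_L = 1.5·L^(-1/2).
A monopolist hires until marginal revenue product equals the wage: MR·MP_L = w.
At L, Q = 3·√L. Substituting and solving: (41 − 6·√L)·1.5·L^(-1/2) = 21.75 gives L = 4.

L* = 4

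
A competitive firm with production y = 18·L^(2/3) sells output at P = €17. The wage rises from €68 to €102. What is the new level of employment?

L* = 8

From P·MP_L = w with MP_L = 12·L^(-1/3), the labor demand is L(w) = (204/w)^(3).
At w = 68: L = 27. At w = 102: L = 8.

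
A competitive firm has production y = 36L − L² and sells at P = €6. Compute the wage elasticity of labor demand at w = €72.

ε = -0.5

From P·MP_L = w with MP_L = 36 − 2L, labor demand is L(w) = (36 − w/6)/2.
dL/dw = −1/(12) = -1/12.
At w = 72, L = 12, so ε = (dL/dw)·(w/L) = (-1/12)·(72/12) = -0.5.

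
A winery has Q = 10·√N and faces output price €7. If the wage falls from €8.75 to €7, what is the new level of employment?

N* = 25

From P·MP_N = w with MP_N = 5·N^(-1/2), the labor demand is N(w) = (35/w)^(2).
At w = 8.75: N = 16. At w = 7: N = 25.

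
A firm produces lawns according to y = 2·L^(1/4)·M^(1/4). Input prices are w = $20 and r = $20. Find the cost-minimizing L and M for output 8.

Cost minimization requires the marginal rate of technical substitution to equal the input-price ratio: MP_L/MP_M = w/r.
Here MP_L/MP_M = (1/4)·(M/L)/(1/4) = (M/L). Setting this equal to 20/20 = 1 gives M = L.
Substituting into y = 8: 2·L^(1/4)·(L)^(1/4) = 8.
Solving, L = 16 and M = 16.

L* = 16, M* = 16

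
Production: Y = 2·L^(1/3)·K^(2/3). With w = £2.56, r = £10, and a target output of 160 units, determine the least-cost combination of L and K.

L* = 125, K* = 64

Cost minimization requires the marginal rate of technical substitution to equal the input-price ratio: MP_L/MP_K = w/r.
Here MP_L/MP_K = (1/3)·(K/L)/(2/3) = 0.5·(K/L). Setting this equal to 2.56/10 = 0.256 gives K = 0.512L.
Substituting into Y = 160: 2·L^(1/3)·(0.512L)^(2/3) = 160.
Solving, L = 125 and K = 64.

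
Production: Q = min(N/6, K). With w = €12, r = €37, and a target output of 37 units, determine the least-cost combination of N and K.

With a fixed-proportions technology, the cost-minimizing bundle uses no slack in either input: N/6 = K = Q.
So N = 6·37 = 222 and K = 37.

N* = 222, K* = 37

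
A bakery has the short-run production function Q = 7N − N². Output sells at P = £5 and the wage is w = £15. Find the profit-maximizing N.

The marginal product of N is MP_N = 7 − 2N.
A price-taking firm hires until the value of the marginal product equals the wage: P·MP_N = w, so 5·(7 − 2N) = 15.
Then 7 − 2N = 3, giving N = 2.

N* = 2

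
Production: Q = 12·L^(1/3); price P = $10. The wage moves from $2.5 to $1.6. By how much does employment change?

ΔL = 61

From P·MP_L = w with MP_L = 4·L^(-2/3), the labor demand is L(w) = (40/w)^(3/2).
At w = 2.5: L = 64. At w = 1.6: L = 125.
ΔL = 125 − 64 = 61.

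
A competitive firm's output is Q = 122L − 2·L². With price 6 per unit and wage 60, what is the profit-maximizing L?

The marginal product of L is MP_L = 122 − 4L.
A price-taking firm hires until the value of the marginal product equals the wage: P·MP_L = w, so 6·(122 − 4L) = 60.
Then 122 − 4L = 10, giving L = 28.

L* = 28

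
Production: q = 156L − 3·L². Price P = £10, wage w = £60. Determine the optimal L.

The marginal product of L is MP_L = 156 − 6L.
A price-taking firm hires until the value of the marginal product equals the wage: P·MP_L = w, so 10·(156 − 6L) = 60.
Then 156 − 6L = 6, giving L = 25.

L* = 25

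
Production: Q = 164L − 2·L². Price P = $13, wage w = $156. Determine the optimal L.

L* = 38

The marginal product of L is MP_L = 164 − 4L.
A price-taking firm hires until the value of the marginal product equals the wage: P·MP_L = w, so 13·(164 − 4L) = 156.
Then 164 − 4L = 12, giving L = 38.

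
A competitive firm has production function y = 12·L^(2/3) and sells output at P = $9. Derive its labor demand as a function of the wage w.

MP_L = (2/3)·12·L^(-1/3) = 8·L^(-1/3).
Setting P·MP_L = w: 72·L^(-1/3) = w.
Solving for L: L^(-1/3) = w/72, so L = (72/w)^(3).

L(w) = 373248/w³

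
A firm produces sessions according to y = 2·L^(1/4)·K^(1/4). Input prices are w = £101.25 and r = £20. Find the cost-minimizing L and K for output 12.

L* = 16, K* = 81

Cost minimization requires the marginal rate of technical substitution to equal the input-price ratio: MP_L/MP_K = w/r.
Here MP_L/MP_K = (1/4)·(K/L)/(1/4) = (K/L). Setting this equal to 101.25/20 = 5.0625 gives K = 5.0625L.
Substituting into y = 12: 2·L^(1/4)·(5.0625L)^(1/4) = 12.
Solving, L = 16 and K = 81.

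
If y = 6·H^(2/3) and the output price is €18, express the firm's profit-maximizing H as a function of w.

MP_H = (2/3)·6·H^(-1/3) = 4·H^(-1/3).
Setting P·MP_H = w: 72·H^(-1/3) = w.
Solving for H: H^(-1/3) = w/72, so H = (72/w)^(3).

H(w) = 373248/w³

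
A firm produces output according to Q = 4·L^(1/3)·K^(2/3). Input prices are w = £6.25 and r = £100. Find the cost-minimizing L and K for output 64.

Cost minimization requires the marginal rate of technical substitution to equal the input-price ratio: MP_L/MP_K = w/r.
Here MP_L/MP_K = (1/3)·(K/L)/(2/3) = 0.5·(K/L). Setting this equal to 6.25/100 = 0.0625 gives K = 0.125L.
Substituting into Q = 64: 4·L^(1/3)·(0.125L)^(2/3) = 64.
Solving, L = 64 and K = 8.

L* = 64, K* = 8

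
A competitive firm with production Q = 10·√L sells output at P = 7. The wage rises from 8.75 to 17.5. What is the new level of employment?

L* = 4

From P·MP_L = w with MP_L = 5·L^(-1/2), the labor demand is L(w) = (35/w)^(2).
At w = 8.75: L = 16. At w = 17.5: L = 4.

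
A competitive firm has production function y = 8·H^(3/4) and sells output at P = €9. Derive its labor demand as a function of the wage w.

MP_H = (3/4)·8·H^(-1/4) = 6·H^(-1/4).
Setting P·MP_H = w: 54·H^(-1/4) = w.
Solving for H: H^(-1/4) = w/54, so H = (54/w)^(4).

H(w) = 8503056/w^(4)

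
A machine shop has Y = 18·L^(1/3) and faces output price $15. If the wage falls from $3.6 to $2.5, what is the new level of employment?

L* = 216

From P·MP_L = w with MP_L = 6·L^(-2/3), the labor demand is L(w) = (90/w)^(3/2).
At w = 3.6: L = 125. At w = 2.5: L = 216.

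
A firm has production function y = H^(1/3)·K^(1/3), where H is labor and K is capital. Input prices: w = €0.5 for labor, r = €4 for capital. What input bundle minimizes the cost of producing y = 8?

H* = 64, K* = 8

Cost minimization requires the marginal rate of technical substitution to equal the input-price ratio: MP_H/MP_K = w/r.
Here MP_H/MP_K = (1/3)·(K/H)/(1/3) = (K/H). Setting this equal to 0.5/4 = 0.125 gives K = 0.125H.
Substituting into y = 8: H^(1/3)·(0.125H)^(1/3) = 8.
Solving, H = 64 and K = 8.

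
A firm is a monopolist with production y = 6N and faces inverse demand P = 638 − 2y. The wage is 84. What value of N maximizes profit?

N* = 26

Marginal revenue from the inverse demand is MR = 638 − 4y.
The marginal product is MP_N = 6.
A monopolist hires until marginal revenue product equals the wage: MR·MP_N = w.
(638 − 24N)·6 = 84, so N = 26.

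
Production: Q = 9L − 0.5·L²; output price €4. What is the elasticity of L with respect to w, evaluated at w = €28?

ε = -3.5

From P·MP_L = w with MP_L = 9 − L, labor demand is L(w) = 9 − w/4.
dL/dw = −1/(4) = -0.25.
At w = 28, L = 2, so ε = (dL/dw)·(w/L) = (-0.25)·(28/2) = -3.5.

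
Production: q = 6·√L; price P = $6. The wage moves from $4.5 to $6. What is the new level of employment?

From P·MP_L = w with MP_L = 3·L^(-1/2), the labor demand is L(w) = (18/w)^(2).
At w = 4.5: L = 16. At w = 6: L = 9.

L* = 9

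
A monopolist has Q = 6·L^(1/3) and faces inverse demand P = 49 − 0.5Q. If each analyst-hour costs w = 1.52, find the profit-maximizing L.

Marginal revenue from the inverse demand is MR = 49 − Q.
The marginal product is MP_L = 2·L^(-2/3).
A monopolist hires until marginal revenue product equals the wage: MR·MP_L = w.
At L, Q = 6·L^(1/3). Substituting and solving: (49 − 6·L^(1/3))·2·L^(-2/3) = 1.52 gives L = 125.

L* = 125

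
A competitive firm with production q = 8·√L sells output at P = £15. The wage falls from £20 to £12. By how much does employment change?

ΔL = 16

From P·MP_L = w with MP_L = 4·L^(-1/2), the labor demand is L(w) = (60/w)^(2).
At w = 20: L = 9. At w = 12: L = 25.
ΔL = 25 − 9 = 16.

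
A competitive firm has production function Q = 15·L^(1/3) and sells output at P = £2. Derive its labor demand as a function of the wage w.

MP_L = (1/3)·15·L^(-2/3) = 5·L^(-2/3).
Setting P·MP_L = w: 10·L^(-2/3) = w.
Solving for L: L^(-2/3) = w/10, so L = (10/w)^(3/2).

L(w) = (10/w)^(3/2)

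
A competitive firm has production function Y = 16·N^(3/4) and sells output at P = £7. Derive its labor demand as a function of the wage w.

MP_N = (3/4)·16·N^(-1/4) = 12·N^(-1/4).
Setting P·MP_N = w: 84·N^(-1/4) = w.
Solving for N: N^(-1/4) = w/84, so N = (84/w)^(4).

N(w) = (84/w)^(4)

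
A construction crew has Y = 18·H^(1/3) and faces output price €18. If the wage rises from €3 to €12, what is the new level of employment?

From P·MP_H = w with MP_H = 6·H^(-2/3), the labor demand is H(w) = (108/w)^(3/2).
At w = 3: H = 216. At w = 12: H = 27.

H* = 27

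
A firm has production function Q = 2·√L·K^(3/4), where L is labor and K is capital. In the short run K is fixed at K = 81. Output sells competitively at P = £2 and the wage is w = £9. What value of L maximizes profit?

L* = 36

With K = 81, MP_L = (1/2)·2·L^(-1/2)·81^(3/4) = 27·L^(-1/2).
Profit maximization for a price taker requires P·MP_L = w: 2·27·L^(-1/2) = 9.
So L^(-1/2) = 1/6, which gives L = 36.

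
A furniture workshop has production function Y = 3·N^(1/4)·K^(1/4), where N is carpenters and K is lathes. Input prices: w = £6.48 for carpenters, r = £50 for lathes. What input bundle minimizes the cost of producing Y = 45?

N* = 625, K* = 81

Cost minimization requires the marginal rate of technical substitution to equal the input-price ratio: MP_N/MP_K = w/r.
Here MP_N/MP_K = (1/4)·(K/N)/(1/4) = (K/N). Setting this equal to 6.48/50 = 0.1296 gives K = 0.1296N.
Substituting into Y = 45: 3·N^(1/4)·(0.1296N)^(1/4) = 45.
Solving, N = 625 and K = 81.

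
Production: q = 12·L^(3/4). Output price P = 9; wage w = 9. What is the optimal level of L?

MP_L = (3/4)·12·L^(-1/4) = 9·L^(-1/4).
Profit maximization for a price taker requires P·MP_L = w: 9·9·L^(-1/4) = 9.
So L^(-1/4) = 1/9, which gives L = 6561.

L* = 6561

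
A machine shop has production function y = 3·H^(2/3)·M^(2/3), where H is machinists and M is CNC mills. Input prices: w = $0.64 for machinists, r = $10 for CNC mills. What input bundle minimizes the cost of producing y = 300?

Cost minimization requires the marginal rate of technical substitution to equal the input-price ratio: MP_H/MP_M = w/r.
Here MP_H/MP_M = (2/3)·(M/H)/(2/3) = (M/H). Setting this equal to 0.64/10 = 0.064 gives M = 0.064H.
Substituting into y = 300: 3·H^(2/3)·(0.064H)^(2/3) = 300.
Solving, H = 125 and M = 8.

H* = 125, M* = 8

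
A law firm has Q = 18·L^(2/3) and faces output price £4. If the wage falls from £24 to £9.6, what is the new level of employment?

From P·MP_L = w with MP_L = 12·L^(-1/3), the labor demand is L(w) = (48/w)^(3).
At w = 24: L = 8. At w = 9.6: L = 125.

L* = 125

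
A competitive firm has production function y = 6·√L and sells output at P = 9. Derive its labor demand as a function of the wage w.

L(w) = 729/w²

MP_L = (1/2)·6·L^(-1/2) = 3·L^(-1/2).
Setting P·MP_L = w: 27·L^(-1/2) = w.
Solving for L: L^(-1/2) = w/27, so L = (27/w)^(2).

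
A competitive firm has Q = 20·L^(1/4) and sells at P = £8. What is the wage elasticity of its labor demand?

MP_L = (1/4)·20·L^(-3/4), so P·MP_L = w gives 40·L^(-3/4) = w.
Solving, L(w) = (40/w)^(4/3). This is a constant-elasticity form: L ∝ w^(−4/3), so ε = −4/3.

ε = -4/3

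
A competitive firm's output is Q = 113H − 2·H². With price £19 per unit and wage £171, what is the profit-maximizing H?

H* = 26

The marginal product of H is MP_H = 113 − 4H.
A price-taking firm hires until the value of the marginal product equals the wage: P·MP_H = w, so 19·(113 − 4H) = 171.
Then 113 − 4H = 9, giving H = 26.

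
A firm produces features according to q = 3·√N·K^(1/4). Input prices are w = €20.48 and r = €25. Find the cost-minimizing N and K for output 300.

N* = 625, K* = 256

Cost minimization requires the marginal rate of technical substitution to equal the input-price ratio: MP_N/MP_K = w/r.
Here MP_N/MP_K = (1/2)·(K/N)/(1/4) = 2·(K/N). Setting this equal to 20.48/25 = 0.8192 gives K = 0.4096N.
Substituting into q = 300: 3·N^(1/2)·(0.4096N)^(1/4) = 300.
Solving, N = 625 and K = 256.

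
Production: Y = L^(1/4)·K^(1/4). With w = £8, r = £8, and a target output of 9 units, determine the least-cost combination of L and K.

L* = 81, K* = 81

Cost minimization requires the marginal rate of technical substitution to equal the input-price ratio: MP_L/MP_K = w/r.
Here MP_L/MP_K = (1/4)·(K/L)/(1/4) = (K/L). Setting this equal to 8/8 = 1 gives K = L.
Substituting into Y = 9: L^(1/4)·(L)^(1/4) = 9.
Solving, L = 81 and K = 81.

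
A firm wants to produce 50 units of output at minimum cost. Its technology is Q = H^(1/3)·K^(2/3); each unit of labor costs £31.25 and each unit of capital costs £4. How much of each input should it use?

Cost minimization requires the marginal rate of technical substitution to equal the input-price ratio: MP_H/MP_K = w/r.
Here MP_H/MP_K = (1/3)·(K/H)/(2/3) = 0.5·(K/H). Setting this equal to 31.25/4 = 7.8125 gives K = 15.625H.
Substituting into Q = 50: H^(1/3)·(15.625H)^(2/3) = 50.
Solving, H = 8 and K = 125.

H* = 8, K* = 125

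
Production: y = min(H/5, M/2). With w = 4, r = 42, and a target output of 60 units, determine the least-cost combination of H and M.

With a fixed-proportions technology, the cost-minimizing bundle uses no slack in either input: H/5 = M/2 = y.
So H = 5·60 = 300 and M = 2·60 = 120.

H* = 300, M* = 120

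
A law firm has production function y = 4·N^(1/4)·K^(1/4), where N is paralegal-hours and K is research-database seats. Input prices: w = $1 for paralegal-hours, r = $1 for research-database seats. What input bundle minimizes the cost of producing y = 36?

Cost minimization requires the marginal rate of technical substitution to equal the input-price ratio: MP_N/MP_K = w/r.
Here MP_N/MP_K = (1/4)·(K/N)/(1/4) = (K/N). Setting this equal to 1/1 = 1 gives K = N.
Substituting into y = 36: 4·N^(1/4)·(N)^(1/4) = 36.
Solving, N = 81 and K = 81.

N* = 81, K* = 81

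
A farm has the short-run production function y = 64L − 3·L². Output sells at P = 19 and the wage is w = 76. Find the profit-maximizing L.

L* = 10

The marginal product of L is MP_L = 64 − 6L.
A price-taking firm hires until the value of the marginal product equals the wage: P·MP_L = w, so 19·(64 − 6L) = 76.
Then 64 − 6L = 4, giving L = 10.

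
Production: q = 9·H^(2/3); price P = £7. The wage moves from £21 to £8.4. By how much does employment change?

From P·MP_H = w with MP_H = 6·H^(-1/3), the labor demand is H(w) = (42/w)^(3).
At w = 21: H = 8. At w = 8.4: H = 125.
ΔH = 125 − 8 = 117.

ΔH = 117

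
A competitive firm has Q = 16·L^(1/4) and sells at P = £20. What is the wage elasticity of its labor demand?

ε = -4/3

MP_L = (1/4)·16·L^(-3/4), so P·MP_L = w gives 80·L^(-3/4) = w.
Solving, L(w) = (80/w)^(4/3). This is a constant-elasticity form: L ∝ w^(−4/3), so ε = −4/3.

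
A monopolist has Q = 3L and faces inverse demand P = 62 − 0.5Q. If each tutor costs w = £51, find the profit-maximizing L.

L* = 15

Marginal revenue from the inverse demand is MR = 62 − Q.
The marginal product is MP_L = 3.
A monopolist hires until marginal revenue product equals the wage: MR·MP_L = w.
(62 − 3L)·3 = 51, so L = 15.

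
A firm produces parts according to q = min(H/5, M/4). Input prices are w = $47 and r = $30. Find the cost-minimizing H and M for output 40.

With a fixed-proportions technology, the cost-minimizing bundle uses no slack in either input: H/5 = M/4 = q.
So H = 5·40 = 200 and M = 4·40 = 160.

H* = 200, M* = 160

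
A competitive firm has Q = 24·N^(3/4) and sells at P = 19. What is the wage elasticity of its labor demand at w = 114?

ε = -4

MP_N = (3/4)·24·N^(-1/4), so P·MP_N = w gives 342·N^(-1/4) = w.
Solving, N(w) = (342/w)^(4). This is a constant-elasticity form: N ∝ w^(−4), so ε = −4.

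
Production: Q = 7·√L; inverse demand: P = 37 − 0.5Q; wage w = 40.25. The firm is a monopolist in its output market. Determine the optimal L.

L* = 4

Marginal revenue from the inverse demand is MR = 37 − Q.
The marginal product is MP_L = 3.5·L^(-1/2).
A monopolist hires until marginal revenue product equals the wage: MR·MP_L = w.
At L, Q = 7·√L. Substituting and solving: (37 − 7·√L)·3.5·L^(-1/2) = 40.25 gives L = 4.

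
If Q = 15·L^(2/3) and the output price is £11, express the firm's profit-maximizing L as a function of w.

L(w) = 1331000/w³

MP_L = (2/3)·15·L^(-1/3) = 10·L^(-1/3).
Setting P·MP_L = w: 110·L^(-1/3) = w.
Solving for L: L^(-1/3) = w/110, so L = (110/w)^(3).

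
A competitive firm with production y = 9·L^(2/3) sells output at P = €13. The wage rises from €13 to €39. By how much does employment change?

From P·MP_L = w with MP_L = 6·L^(-1/3), the labor demand is L(w) = (78/w)^(3).
At w = 13: L = 216. At w = 39: L = 8.
ΔL = 8 − 216 = -208.

ΔL = -208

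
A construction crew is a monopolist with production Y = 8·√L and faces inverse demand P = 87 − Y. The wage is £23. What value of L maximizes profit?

Marginal revenue from the inverse demand is MR = 87 − 2Y.
The marginal product is MP_L = 4·L^(-1/2).
A monopolist hires until marginal revenue product equals the wage: MR·MP_L = w.
At L, Y = 8·√L. Substituting and solving: (87 − 16·√L)·4·L^(-1/2) = 23 gives L = 16.

L* = 16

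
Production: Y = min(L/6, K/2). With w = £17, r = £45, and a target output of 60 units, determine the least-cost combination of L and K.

With a fixed-proportions technology, the cost-minimizing bundle uses no slack in either input: L/6 = K/2 = Y.
So L = 6·60 = 360 and K = 2·60 = 120.

L* = 360, K* = 120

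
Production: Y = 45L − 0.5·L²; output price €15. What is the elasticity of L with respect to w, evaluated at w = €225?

ε = -0.5

From P·MP_L = w with MP_L = 45 − L, labor demand is L(w) = 45 − w/15.
dL/dw = −1/(15) = -1/15.
At w = 225, L = 30, so ε = (dL/dw)·(w/L) = (-1/15)·(225/30) = -0.5.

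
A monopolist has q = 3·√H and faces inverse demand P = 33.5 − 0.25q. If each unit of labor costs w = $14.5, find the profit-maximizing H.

Marginal revenue from the inverse demand is MR = 33.5 − 0.5q.
The marginal product is MP_H = 1.5·H^(-1/2).
A monopolist hires until marginal revenue product equals the wage: MR·MP_H = w.
At H, q = 3·√H. Substituting and solving: (33.5 − 1.5·√H)·1.5·H^(-1/2) = 14.5 gives H = 9.

H* = 9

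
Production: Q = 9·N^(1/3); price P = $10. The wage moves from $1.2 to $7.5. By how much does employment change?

From P·MP_N = w with MP_N = 3·N^(-2/3), the labor demand is N(w) = (30/w)^(3/2).
At w = 1.2: N = 125. At w = 7.5: N = 8.
ΔN = 8 − 125 = -117.

ΔN = -117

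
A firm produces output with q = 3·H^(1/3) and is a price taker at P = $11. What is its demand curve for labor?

MP_H = (1/3)·3·H^(-2/3) = H^(-2/3).
Setting P·MP_H = w: 11·H^(-2/3) = w.
Solving for H: H^(-2/3) = w/11, so H = (11/w)^(3/2).

H(w) = (11/w)^(3/2)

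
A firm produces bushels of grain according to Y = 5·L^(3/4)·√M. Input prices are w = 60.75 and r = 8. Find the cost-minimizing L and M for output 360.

Cost minimization requires the marginal rate of technical substitution to equal the input-price ratio: MP_L/MP_M = w/r.
Here MP_L/MP_M = (3/4)·(M/L)/(1/2) = 1.5·(M/L). Setting this equal to 60.75/8 = 7.59375 gives M = 5.0625L.
Substituting into Y = 360: 5·L^(3/4)·(5.0625L)^(1/2) = 360.
Solving, L = 16 and M = 81.

L* = 16, M* = 81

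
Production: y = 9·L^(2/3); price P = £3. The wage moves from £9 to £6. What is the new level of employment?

L* = 27

From P·MP_L = w with MP_L = 6·L^(-1/3), the labor demand is L(w) = (18/w)^(3).
At w = 9: L = 8. At w = 6: L = 27.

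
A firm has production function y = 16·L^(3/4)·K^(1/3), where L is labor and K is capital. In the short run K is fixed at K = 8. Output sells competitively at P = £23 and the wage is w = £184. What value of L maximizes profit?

L* = 81

With K = 8, MP_L = (3/4)·16·L^(-1/4)·8^(1/3) = 24·L^(-1/4).
Profit maximization for a price taker requires P·MP_L = w: 23·24·L^(-1/4) = 184.
So L^(-1/4) = 1/3, which gives L = 81.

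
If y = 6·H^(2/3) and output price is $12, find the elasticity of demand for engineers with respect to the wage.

ε = -3

MP_H = (2/3)·6·H^(-1/3), so P·MP_H = w gives 48·H^(-1/3) = w.
Solving, H(w) = (48/w)^(3). This is a constant-elasticity form: H ∝ w^(−3), so ε = −3.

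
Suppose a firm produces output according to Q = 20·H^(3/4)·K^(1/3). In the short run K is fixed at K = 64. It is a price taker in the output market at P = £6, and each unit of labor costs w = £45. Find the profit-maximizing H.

H* = 4096

With K = 64, MP_H = (3/4)·20·H^(-1/4)·64^(1/3) = 60·H^(-1/4).
Profit maximization for a price taker requires P·MP_H = w: 6·60·H^(-1/4) = 45.
So H^(-1/4) = 0.125, which gives H = 4096.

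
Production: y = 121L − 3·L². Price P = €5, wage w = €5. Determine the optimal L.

The marginal product of L is MP_L = 121 − 6L.
A price-taking firm hires until the value of the marginal product equals the wage: P·MP_L = w, so 5·(121 − 6L) = 5.
Then 121 − 6L = 1, giving L = 20.

L* = 20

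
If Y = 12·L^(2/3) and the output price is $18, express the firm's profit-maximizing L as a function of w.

MP_L = (2/3)·12·L^(-1/3) = 8·L^(-1/3).
Setting P·MP_L = w: 144·L^(-1/3) = w.
Solving for L: L^(-1/3) = w/144, so L = (144/w)^(3).

L(w) = 2985984/w³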